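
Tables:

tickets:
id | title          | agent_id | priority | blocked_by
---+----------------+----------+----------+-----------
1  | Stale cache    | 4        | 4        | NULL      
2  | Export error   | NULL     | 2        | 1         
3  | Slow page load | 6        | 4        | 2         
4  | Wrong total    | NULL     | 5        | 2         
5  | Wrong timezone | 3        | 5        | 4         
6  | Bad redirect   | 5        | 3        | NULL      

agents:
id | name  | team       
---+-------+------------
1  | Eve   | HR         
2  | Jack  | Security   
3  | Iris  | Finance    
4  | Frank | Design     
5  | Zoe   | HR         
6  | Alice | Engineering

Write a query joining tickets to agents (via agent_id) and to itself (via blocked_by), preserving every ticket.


Two LEFT JOINs from the same base table tickets: one to agents via agent_id, one to tickets itself via blocked_by. Both are LEFT so every ticket is preserved.
Match against agents:
  - ticket 1 (Stale cache): agent_id=4 -> matches Frank
  - ticket 2 (Export error): agent_id=NULL, no match -> kept with NULL
  - ticket 3 (Slow page load): agent_id=6 -> matches Alice
  - ticket 4 (Wrong total): agent_id=NULL, no match -> kept with NULL
  - ticket 5 (Wrong timezone): agent_id=3 -> matches Iris
  - ticket 6 (Bad redirect): agent_id=5 -> matches Zoe
Match against tickets (self):
  - ticket 1 (Stale cache): blocked_by=NULL -> NULL
  - ticket 2 (Export error): blocked_by=1 -> Stale cache
  - ticket 3 (Slow page load): blocked_by=2 -> Export error
  - ticket 4 (Wrong total): blocked_by=2 -> Export error
  - ticket 5 (Wrong timezone): blocked_by=4 -> Wrong total
  - ticket 6 (Bad redirect): blocked_by=NULL -> NULL

SQL:
SELECT a.title, b.name AS agent, c.title AS blocked_by
FROM tickets a
LEFT JOIN agents b ON a.agent_id = b.id
LEFT JOIN tickets c ON a.blocked_by = c.id

Result:
title          | agent | blocked_by  
---------------+-------+-------------
Stale cache    | Frank | NULL        
Export error   | NULL  | Stale cache 
Slow page load | Alice | Export error
Wrong total    | NULL  | Export error
Wrong timezone | Iris  | Wrong total 
Bad redirect   | Zoe   | NULL        


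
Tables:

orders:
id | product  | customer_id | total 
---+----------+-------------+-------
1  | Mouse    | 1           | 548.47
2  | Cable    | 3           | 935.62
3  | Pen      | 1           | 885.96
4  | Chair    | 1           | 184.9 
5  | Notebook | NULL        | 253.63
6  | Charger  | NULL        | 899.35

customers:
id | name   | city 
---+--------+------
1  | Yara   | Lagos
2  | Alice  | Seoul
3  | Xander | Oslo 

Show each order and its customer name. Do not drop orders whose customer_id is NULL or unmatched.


LEFT JOIN keeps every row from orders (the left table); where customer_id has no match in customers, the customer columns become NULL. Walk through each order:
  - order 1 (Mouse): customer_id=1 -> matches Yara
  - order 2 (Cable): customer_id=3 -> matches Xander
  - order 3 (Pen): customer_id=1 -> matches Yara
  - order 4 (Chair): customer_id=1 -> matches Yara
  - order 5 (Notebook): customer_id=NULL, no match -> kept with NULL
  - order 6 (Charger): customer_id=NULL, no match -> kept with NULL
All 6 rows appear; 2 have NULL customer.

SQL:
SELECT a.product, b.name AS customer
FROM orders a
LEFT JOIN customers b ON a.customer_id = b.id

Result:
product  | customer
---------+---------
Mouse    | Yara    
Cable    | Xander  
Pen      | Yara    
Chair    | Yara    
Notebook | NULL    
Charger  | NULL    


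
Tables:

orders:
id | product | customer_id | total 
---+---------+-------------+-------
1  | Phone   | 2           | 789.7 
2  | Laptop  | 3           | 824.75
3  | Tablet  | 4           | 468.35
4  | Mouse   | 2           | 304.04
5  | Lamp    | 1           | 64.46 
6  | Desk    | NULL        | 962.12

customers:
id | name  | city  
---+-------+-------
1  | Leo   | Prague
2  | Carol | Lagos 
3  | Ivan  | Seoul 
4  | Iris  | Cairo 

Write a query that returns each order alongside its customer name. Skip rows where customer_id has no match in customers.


INNER JOIN keeps only orders rows whose customer_id matches an id in customers. Walk through each order:
  - order 1 (Phone): customer_id=2 -> matches Carol
  - order 2 (Laptop): customer_id=3 -> matches Ivan
  - order 3 (Tablet): customer_id=4 -> matches Iris
  - order 4 (Mouse): customer_id=2 -> matches Carol
  - order 5 (Lamp): customer_id=1 -> matches Leo
  - order 6 (Desk): customer_id=NULL, no match -> dropped
So 1 of 6 rows is dropped.

SQL:
SELECT a.product, b.name AS customer
FROM orders a
INNER JOIN customers b ON a.customer_id = b.id

Result:
product | customer
--------+---------
Phone   | Carol   
Laptop  | Ivan    
Tablet  | Iris    
Mouse   | Carol   
Lamp    | Leo     


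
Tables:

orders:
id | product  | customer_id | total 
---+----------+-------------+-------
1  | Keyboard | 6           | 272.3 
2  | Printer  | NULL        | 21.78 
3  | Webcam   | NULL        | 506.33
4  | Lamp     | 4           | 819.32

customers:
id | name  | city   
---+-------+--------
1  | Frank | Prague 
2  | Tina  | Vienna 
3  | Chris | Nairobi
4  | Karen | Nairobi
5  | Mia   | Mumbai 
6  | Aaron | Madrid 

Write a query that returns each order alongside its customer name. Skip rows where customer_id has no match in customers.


INNER JOIN keeps only orders rows whose customer_id matches an id in customers. Walk through each order:
  - order 1 (Keyboard): customer_id=6 -> matches Aaron
  - order 2 (Printer): customer_id=NULL, no match -> dropped
  - order 3 (Webcam): customer_id=NULL, no match -> dropped
  - order 4 (Lamp): customer_id=4 -> matches Karen
So 2 of 4 rows are dropped.

SQL:
SELECT a.product, b.name AS customer
FROM orders a
INNER JOIN customers b ON a.customer_id = b.id

Result:
product  | customer
---------+---------
Keyboard | Aaron   
Lamp     | Karen   


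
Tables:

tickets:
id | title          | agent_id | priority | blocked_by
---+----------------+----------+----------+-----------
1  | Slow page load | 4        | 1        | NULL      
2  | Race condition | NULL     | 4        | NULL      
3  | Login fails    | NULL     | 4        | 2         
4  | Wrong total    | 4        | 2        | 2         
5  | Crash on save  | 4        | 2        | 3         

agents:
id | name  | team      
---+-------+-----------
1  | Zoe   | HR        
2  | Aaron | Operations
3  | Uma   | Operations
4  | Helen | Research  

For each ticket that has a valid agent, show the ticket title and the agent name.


INNER JOIN keeps only tickets rows whose agent_id matches an id in agents. Walk through each ticket:
  - ticket 1 (Slow page load): agent_id=4 -> matches Helen
  - ticket 2 (Race condition): agent_id=NULL, no match -> dropped
  - ticket 3 (Login fails): agent_id=NULL, no match -> dropped
  - ticket 4 (Wrong total): agent_id=4 -> matches Helen
  - ticket 5 (Crash on save): agent_id=4 -> matches Helen
So 2 of 5 rows are dropped.

SQL:
SELECT a.title, b.name AS agent
FROM tickets a
INNER JOIN agents b ON a.agent_id = b.id

Result:
title          | agent
---------------+------
Slow page load | Helen
Wrong total    | Helen
Crash on save  | Helen


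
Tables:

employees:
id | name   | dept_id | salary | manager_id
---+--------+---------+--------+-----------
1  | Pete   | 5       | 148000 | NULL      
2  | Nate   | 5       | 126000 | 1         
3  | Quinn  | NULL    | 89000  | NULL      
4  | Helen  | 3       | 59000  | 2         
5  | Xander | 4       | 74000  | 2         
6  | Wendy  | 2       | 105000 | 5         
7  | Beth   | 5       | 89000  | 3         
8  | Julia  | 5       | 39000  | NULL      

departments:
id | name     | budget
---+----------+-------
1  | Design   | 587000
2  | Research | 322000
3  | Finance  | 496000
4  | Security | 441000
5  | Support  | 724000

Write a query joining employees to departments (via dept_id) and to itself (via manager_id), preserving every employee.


Two LEFT JOINs from the same base table employees: one to departments via dept_id, one to employees itself via manager_id. Both are LEFT so every employee is preserved.
Match against departments:
  - employee 1 (Pete): dept_id=5 -> matches Support
  - employee 2 (Nate): dept_id=5 -> matches Support
  - employee 3 (Quinn): dept_id=NULL, no match -> kept with NULL
  - employee 4 (Helen): dept_id=3 -> matches Finance
  - employee 5 (Xander): dept_id=4 -> matches Security
  - employee 6 (Wendy): dept_id=2 -> matches Research
  - employee 7 (Beth): dept_id=5 -> matches Support
  - employee 8 (Julia): dept_id=5 -> matches Support
Match against employees (self):
  - employee 1 (Pete): manager_id=NULL -> NULL
  - employee 2 (Nate): manager_id=1 -> Pete
  - employee 3 (Quinn): manager_id=NULL -> NULL
  - employee 4 (Helen): manager_id=2 -> Nate
  - employee 5 (Xander): manager_id=2 -> Nate
  - employee 6 (Wendy): manager_id=5 -> Xander
  - employee 7 (Beth): manager_id=3 -> Quinn
  - employee 8 (Julia): manager_id=NULL -> NULL

SQL:
SELECT a.name, b.name AS department, c.name AS manager
FROM employees a
LEFT JOIN departments b ON a.dept_id = b.id
LEFT JOIN employees c ON a.manager_id = c.id

Result:
name   | department | manager
-------+------------+--------
Pete   | Support    | NULL   
Nate   | Support    | Pete   
Quinn  | NULL       | NULL   
Helen  | Finance    | Nate   
Xander | Security   | Nate   
Wendy  | Research   | Xander 
Beth   | Support    | Quinn  
Julia  | Support    | NULL   


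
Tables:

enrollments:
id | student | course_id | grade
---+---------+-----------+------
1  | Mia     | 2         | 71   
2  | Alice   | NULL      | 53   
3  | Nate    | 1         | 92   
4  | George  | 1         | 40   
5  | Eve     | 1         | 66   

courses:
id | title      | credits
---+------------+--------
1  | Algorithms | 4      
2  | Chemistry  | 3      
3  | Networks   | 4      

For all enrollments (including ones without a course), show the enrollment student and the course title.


LEFT JOIN keeps every row from enrollments (the left table); where course_id has no match in courses, the course columns become NULL. Walk through each enrollment:
  - enrollment 1 (Mia): course_id=2 -> matches Chemistry
  - enrollment 2 (Alice): course_id=NULL, no match -> kept with NULL
  - enrollment 3 (Nate): course_id=1 -> matches Algorithms
  - enrollment 4 (George): course_id=1 -> matches Algorithms
  - enrollment 5 (Eve): course_id=1 -> matches Algorithms
All 5 rows appear; 1 has NULL course.

SQL:
SELECT a.student, b.title AS course
FROM enrollments a
LEFT JOIN courses b ON a.course_id = b.id

Result:
student | course    
--------+-----------
Mia     | Chemistry 
Alice   | NULL      
Nate    | Algorithms
George  | Algorithms
Eve     | Algorithms


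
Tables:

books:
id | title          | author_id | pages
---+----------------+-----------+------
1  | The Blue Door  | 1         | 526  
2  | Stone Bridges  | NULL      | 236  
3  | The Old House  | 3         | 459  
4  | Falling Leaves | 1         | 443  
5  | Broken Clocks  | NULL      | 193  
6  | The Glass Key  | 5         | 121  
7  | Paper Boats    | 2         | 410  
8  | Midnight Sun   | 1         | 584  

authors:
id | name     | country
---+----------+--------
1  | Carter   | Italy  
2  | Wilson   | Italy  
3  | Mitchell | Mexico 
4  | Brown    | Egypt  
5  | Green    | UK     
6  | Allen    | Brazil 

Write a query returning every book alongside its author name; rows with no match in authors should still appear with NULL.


LEFT JOIN keeps every row from books (the left table); where author_id has no match in authors, the author columns become NULL. Walk through each book:
  - book 1 (The Blue Door): author_id=1 -> matches Carter
  - book 2 (Stone Bridges): author_id=NULL, no match -> kept with NULL
  - book 3 (The Old House): author_id=3 -> matches Mitchell
  - book 4 (Falling Leaves): author_id=1 -> matches Carter
  - book 5 (Broken Clocks): author_id=NULL, no match -> kept with NULL
  - book 6 (The Glass Key): author_id=5 -> matches Green
  - book 7 (Paper Boats): author_id=2 -> matches Wilson
  - book 8 (Midnight Sun): author_id=1 -> matches Carter
All 8 rows appear; 2 have NULL author.

SQL:
SELECT a.title, b.name AS author
FROM books a
LEFT JOIN authors b ON a.author_id = b.id

Result:
title          | author  
---------------+---------
The Blue Door  | Carter  
Stone Bridges  | NULL    
The Old House  | Mitchell
Falling Leaves | Carter  
Broken Clocks  | NULL    
The Glass Key  | Green   
Paper Boats    | Wilson  
Midnight Sun   | Carter  


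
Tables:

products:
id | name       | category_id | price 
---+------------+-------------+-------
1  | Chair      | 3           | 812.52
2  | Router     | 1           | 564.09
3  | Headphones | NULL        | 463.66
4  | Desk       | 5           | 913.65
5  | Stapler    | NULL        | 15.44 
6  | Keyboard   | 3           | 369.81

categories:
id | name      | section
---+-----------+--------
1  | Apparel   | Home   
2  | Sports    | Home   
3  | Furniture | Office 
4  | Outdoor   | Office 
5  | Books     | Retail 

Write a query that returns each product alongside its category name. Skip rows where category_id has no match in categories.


INNER JOIN keeps only products rows whose category_id matches an id in categories. Walk through each product:
  - product 1 (Chair): category_id=3 -> matches Furniture
  - product 2 (Router): category_id=1 -> matches Apparel
  - product 3 (Headphones): category_id=NULL, no match -> dropped
  - product 4 (Desk): category_id=5 -> matches Books
  - product 5 (Stapler): category_id=NULL, no match -> dropped
  - product 6 (Keyboard): category_id=3 -> matches Furniture
So 2 of 6 rows are dropped.

SQL:
SELECT a.name, b.name AS category
FROM products a
INNER JOIN categories b ON a.category_id = b.id

Result:
name     | category 
---------+----------
Chair    | Furniture
Router   | Apparel  
Desk     | Books    
Keyboard | Furniture


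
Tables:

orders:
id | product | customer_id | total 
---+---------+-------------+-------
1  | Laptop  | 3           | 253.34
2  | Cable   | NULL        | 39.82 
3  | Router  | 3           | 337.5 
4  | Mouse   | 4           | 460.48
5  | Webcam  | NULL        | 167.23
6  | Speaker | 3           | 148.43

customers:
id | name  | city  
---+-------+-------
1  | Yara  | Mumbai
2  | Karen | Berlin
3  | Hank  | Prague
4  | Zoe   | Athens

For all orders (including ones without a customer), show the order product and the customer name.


LEFT JOIN keeps every row from orders (the left table); where customer_id has no match in customers, the customer columns become NULL. Walk through each order:
  - order 1 (Laptop): customer_id=3 -> matches Hank
  - order 2 (Cable): customer_id=NULL, no match -> kept with NULL
  - order 3 (Router): customer_id=3 -> matches Hank
  - order 4 (Mouse): customer_id=4 -> matches Zoe
  - order 5 (Webcam): customer_id=NULL, no match -> kept with NULL
  - order 6 (Speaker): customer_id=3 -> matches Hank
All 6 rows appear; 2 have NULL customer.

SQL:
SELECT a.product, b.name AS customer
FROM orders a
LEFT JOIN customers b ON a.customer_id = b.id

Result:
product | customer
--------+---------
Laptop  | Hank    
Cable   | NULL    
Router  | Hank    
Mouse   | Zoe     
Webcam  | NULL    
Speaker | Hank    


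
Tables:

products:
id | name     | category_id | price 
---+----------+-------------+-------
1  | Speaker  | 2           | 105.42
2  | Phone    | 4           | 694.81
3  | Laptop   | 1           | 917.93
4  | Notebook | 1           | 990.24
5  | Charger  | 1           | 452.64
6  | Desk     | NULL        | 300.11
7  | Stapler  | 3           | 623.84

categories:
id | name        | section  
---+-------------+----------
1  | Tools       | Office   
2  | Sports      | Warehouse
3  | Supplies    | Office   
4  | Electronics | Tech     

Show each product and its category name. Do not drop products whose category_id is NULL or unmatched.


LEFT JOIN keeps every row from products (the left table); where category_id has no match in categories, the category columns become NULL. Walk through each product:
  - product 1 (Speaker): category_id=2 -> matches Sports
  - product 2 (Phone): category_id=4 -> matches Electronics
  - product 3 (Laptop): category_id=1 -> matches Tools
  - product 4 (Notebook): category_id=1 -> matches Tools
  - product 5 (Charger): category_id=1 -> matches Tools
  - product 6 (Desk): category_id=NULL, no match -> kept with NULL
  - product 7 (Stapler): category_id=3 -> matches Supplies
All 7 rows appear; 1 has NULL category.

SQL:
SELECT a.name, b.name AS category
FROM products a
LEFT JOIN categories b ON a.category_id = b.id

Result:
name     | category   
---------+------------
Speaker  | Sports     
Phone    | Electronics
Laptop   | Tools      
Notebook | Tools      
Charger  | Tools      
Desk     | NULL       
Stapler  | Supplies   


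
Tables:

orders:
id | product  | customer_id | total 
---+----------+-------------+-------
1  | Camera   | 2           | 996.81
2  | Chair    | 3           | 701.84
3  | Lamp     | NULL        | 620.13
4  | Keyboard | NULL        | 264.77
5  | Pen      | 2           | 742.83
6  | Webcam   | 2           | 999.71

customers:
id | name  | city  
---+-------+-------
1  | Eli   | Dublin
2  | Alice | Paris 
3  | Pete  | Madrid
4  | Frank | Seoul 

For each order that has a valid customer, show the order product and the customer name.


INNER JOIN keeps only orders rows whose customer_id matches an id in customers. Walk through each order:
  - order 1 (Camera): customer_id=2 -> matches Alice
  - order 2 (Chair): customer_id=3 -> matches Pete
  - order 3 (Lamp): customer_id=NULL, no match -> dropped
  - order 4 (Keyboard): customer_id=NULL, no match -> dropped
  - order 5 (Pen): customer_id=2 -> matches Alice
  - order 6 (Webcam): customer_id=2 -> matches Alice
So 2 of 6 rows are dropped.

SQL:
SELECT a.product, b.name AS customer
FROM orders a
INNER JOIN customers b ON a.customer_id = b.id

Result:
product | customer
--------+---------
Camera  | Alice   
Chair   | Pete    
Pen     | Alice   
Webcam  | Alice   


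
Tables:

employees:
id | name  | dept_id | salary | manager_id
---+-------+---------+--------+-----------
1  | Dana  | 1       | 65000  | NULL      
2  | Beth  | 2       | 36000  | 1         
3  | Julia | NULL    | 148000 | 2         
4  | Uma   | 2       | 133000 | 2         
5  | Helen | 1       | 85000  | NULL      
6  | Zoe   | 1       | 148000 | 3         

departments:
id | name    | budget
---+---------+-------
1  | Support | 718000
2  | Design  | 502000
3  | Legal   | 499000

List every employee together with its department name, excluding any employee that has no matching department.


INNER JOIN keeps only employees rows whose dept_id matches an id in departments. Walk through each employee:
  - employee 1 (Dana): dept_id=1 -> matches Support
  - employee 2 (Beth): dept_id=2 -> matches Design
  - employee 3 (Julia): dept_id=NULL, no match -> dropped
  - employee 4 (Uma): dept_id=2 -> matches Design
  - employee 5 (Helen): dept_id=1 -> matches Support
  - employee 6 (Zoe): dept_id=1 -> matches Support
So 1 of 6 rows is dropped.

SQL:
SELECT a.name, b.name AS department
FROM employees a
INNER JOIN departments b ON a.dept_id = b.id

Result:
name  | department
------+-----------
Dana  | Support   
Beth  | Design    
Uma   | Design    
Helen | Support   
Zoe   | Support   


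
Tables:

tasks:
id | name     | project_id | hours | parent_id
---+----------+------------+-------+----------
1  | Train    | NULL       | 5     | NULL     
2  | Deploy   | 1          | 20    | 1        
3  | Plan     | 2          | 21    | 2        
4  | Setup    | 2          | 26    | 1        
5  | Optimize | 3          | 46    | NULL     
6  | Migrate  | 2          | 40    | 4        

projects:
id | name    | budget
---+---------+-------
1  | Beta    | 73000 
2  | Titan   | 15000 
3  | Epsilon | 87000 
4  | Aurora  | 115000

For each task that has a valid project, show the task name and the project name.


INNER JOIN keeps only tasks rows whose project_id matches an id in projects. Walk through each task:
  - task 1 (Train): project_id=NULL, no match -> dropped
  - task 2 (Deploy): project_id=1 -> matches Beta
  - task 3 (Plan): project_id=2 -> matches Titan
  - task 4 (Setup): project_id=2 -> matches Titan
  - task 5 (Optimize): project_id=3 -> matches Epsilon
  - task 6 (Migrate): project_id=2 -> matches Titan
So 1 of 6 rows is dropped.

SQL:
SELECT a.name, b.name AS project
FROM tasks a
INNER JOIN projects b ON a.project_id = b.id

Result:
name     | project
---------+--------
Deploy   | Beta   
Plan     | Titan  
Setup    | Titan  
Optimize | Epsilon
Migrate  | Titan  


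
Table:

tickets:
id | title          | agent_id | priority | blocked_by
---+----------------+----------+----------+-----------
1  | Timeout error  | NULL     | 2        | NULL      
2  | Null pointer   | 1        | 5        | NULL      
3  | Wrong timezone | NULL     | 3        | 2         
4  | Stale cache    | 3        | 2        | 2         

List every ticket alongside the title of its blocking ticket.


This is a self-join: tickets is joined to a second copy of itself, matching each row's blocked_by to another row's id. Use LEFT JOIN so rows with blocked_by=NULL are kept.
  - ticket 1 (Timeout error): blocked_by=NULL -> NULL
  - ticket 2 (Null pointer): blocked_by=NULL -> NULL
  - ticket 3 (Wrong timezone): blocked_by=2 -> Null pointer
  - ticket 4 (Stale cache): blocked_by=2 -> Null pointer

SQL:
SELECT a.title AS item, b.title AS blocked_by
FROM tickets a
LEFT JOIN tickets b ON a.blocked_by = b.id

Result:
item           | blocked_by  
---------------+-------------
Timeout error  | NULL        
Null pointer   | NULL        
Wrong timezone | Null pointer
Stale cache    | Null pointer


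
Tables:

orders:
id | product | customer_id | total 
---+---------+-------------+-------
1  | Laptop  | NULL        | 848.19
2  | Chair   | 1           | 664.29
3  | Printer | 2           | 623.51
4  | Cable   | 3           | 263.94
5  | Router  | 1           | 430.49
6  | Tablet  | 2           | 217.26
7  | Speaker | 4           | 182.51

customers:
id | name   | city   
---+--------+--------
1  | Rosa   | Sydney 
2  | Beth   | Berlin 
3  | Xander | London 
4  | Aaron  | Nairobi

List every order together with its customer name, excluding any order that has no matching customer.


INNER JOIN keeps only orders rows whose customer_id matches an id in customers. Walk through each order:
  - order 1 (Laptop): customer_id=NULL, no match -> dropped
  - order 2 (Chair): customer_id=1 -> matches Rosa
  - order 3 (Printer): customer_id=2 -> matches Beth
  - order 4 (Cable): customer_id=3 -> matches Xander
  - order 5 (Router): customer_id=1 -> matches Rosa
  - order 6 (Tablet): customer_id=2 -> matches Beth
  - order 7 (Speaker): customer_id=4 -> matches Aaron
So 1 of 7 rows is dropped.

SQL:
SELECT a.product, b.name AS customer
FROM orders a
INNER JOIN customers b ON a.customer_id = b.id

Result:
product | customer
--------+---------
Chair   | Rosa    
Printer | Beth    
Cable   | Xander  
Router  | Rosa    
Tablet  | Beth    
Speaker | Aaron   


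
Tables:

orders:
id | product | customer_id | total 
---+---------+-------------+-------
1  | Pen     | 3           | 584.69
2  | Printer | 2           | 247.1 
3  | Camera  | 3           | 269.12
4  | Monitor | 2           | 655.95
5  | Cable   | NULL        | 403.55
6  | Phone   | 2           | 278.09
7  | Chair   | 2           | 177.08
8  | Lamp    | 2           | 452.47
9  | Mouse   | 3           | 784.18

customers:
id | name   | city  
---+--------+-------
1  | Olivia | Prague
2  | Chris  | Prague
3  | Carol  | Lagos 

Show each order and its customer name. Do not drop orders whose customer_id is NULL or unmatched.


LEFT JOIN keeps every row from orders (the left table); where customer_id has no match in customers, the customer columns become NULL. Walk through each order:
  - order 1 (Pen): customer_id=3 -> matches Carol
  - order 2 (Printer): customer_id=2 -> matches Chris
  - order 3 (Camera): customer_id=3 -> matches Carol
  - order 4 (Monitor): customer_id=2 -> matches Chris
  - order 5 (Cable): customer_id=NULL, no match -> kept with NULL
  - order 6 (Phone): customer_id=2 -> matches Chris
  - order 7 (Chair): customer_id=2 -> matches Chris
  - order 8 (Lamp): customer_id=2 -> matches Chris
  - order 9 (Mouse): customer_id=3 -> matches Carol
All 9 rows appear; 1 has NULL customer.

SQL:
SELECT a.product, b.name AS customer
FROM orders a
LEFT JOIN customers b ON a.customer_id = b.id

Result:
product | customer
--------+---------
Pen     | Carol   
Printer | Chris   
Camera  | Carol   
Monitor | Chris   
Cable   | NULL    
Phone   | Chris   
Chair   | Chris   
Lamp    | Chris   
Mouse   | Carol   


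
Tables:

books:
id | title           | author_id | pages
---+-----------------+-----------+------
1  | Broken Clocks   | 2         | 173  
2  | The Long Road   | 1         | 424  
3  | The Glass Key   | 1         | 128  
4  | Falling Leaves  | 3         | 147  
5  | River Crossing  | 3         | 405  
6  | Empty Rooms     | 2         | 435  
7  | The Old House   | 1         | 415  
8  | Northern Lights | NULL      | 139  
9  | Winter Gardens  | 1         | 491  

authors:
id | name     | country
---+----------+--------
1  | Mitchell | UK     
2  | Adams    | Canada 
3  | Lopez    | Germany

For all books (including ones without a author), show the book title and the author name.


LEFT JOIN keeps every row from books (the left table); where author_id has no match in authors, the author columns become NULL. Walk through each book:
  - book 1 (Broken Clocks): author_id=2 -> matches Adams
  - book 2 (The Long Road): author_id=1 -> matches Mitchell
  - book 3 (The Glass Key): author_id=1 -> matches Mitchell
  - book 4 (Falling Leaves): author_id=3 -> matches Lopez
  - book 5 (River Crossing): author_id=3 -> matches Lopez
  - book 6 (Empty Rooms): author_id=2 -> matches Adams
  - book 7 (The Old House): author_id=1 -> matches Mitchell
  - book 8 (Northern Lights): author_id=NULL, no match -> kept with NULL
  - book 9 (Winter Gardens): author_id=1 -> matches Mitchell
All 9 rows appear; 1 has NULL author.

SQL:
SELECT a.title, b.name AS author
FROM books a
LEFT JOIN authors b ON a.author_id = b.id

Result:
title           | author  
----------------+---------
Broken Clocks   | Adams   
The Long Road   | Mitchell
The Glass Key   | Mitchell
Falling Leaves  | Lopez   
River Crossing  | Lopez   
Empty Rooms     | Adams   
The Old House   | Mitchell
Northern Lights | NULL    
Winter Gardens  | Mitchell


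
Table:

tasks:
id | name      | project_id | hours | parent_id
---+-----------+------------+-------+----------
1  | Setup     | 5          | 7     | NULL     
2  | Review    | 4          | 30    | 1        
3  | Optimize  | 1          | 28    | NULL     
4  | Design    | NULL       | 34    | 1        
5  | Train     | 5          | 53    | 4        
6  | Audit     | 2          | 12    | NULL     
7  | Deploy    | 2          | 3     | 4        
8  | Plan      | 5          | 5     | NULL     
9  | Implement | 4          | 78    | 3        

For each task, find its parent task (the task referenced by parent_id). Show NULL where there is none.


This is a self-join: tasks is joined to a second copy of itself, matching each row's parent_id to another row's id. Use LEFT JOIN so rows with parent_id=NULL are kept.
  - task 1 (Setup): parent_id=NULL -> NULL
  - task 2 (Review): parent_id=1 -> Setup
  - task 3 (Optimize): parent_id=NULL -> NULL
  - task 4 (Design): parent_id=1 -> Setup
  - task 5 (Train): parent_id=4 -> Design
  - task 6 (Audit): parent_id=NULL -> NULL
  - task 7 (Deploy): parent_id=4 -> Design
  - task 8 (Plan): parent_id=NULL -> NULL
  - task 9 (Implement): parent_id=3 -> Optimize

SQL:
SELECT a.name AS item, b.name AS parent
FROM tasks a
LEFT JOIN tasks b ON a.parent_id = b.id

Result:
item      | parent  
----------+---------
Setup     | NULL    
Review    | Setup   
Optimize  | NULL    
Design    | Setup   
Train     | Design  
Audit     | NULL    
Deploy    | Design  
Plan      | NULL    
Implement | Optimize


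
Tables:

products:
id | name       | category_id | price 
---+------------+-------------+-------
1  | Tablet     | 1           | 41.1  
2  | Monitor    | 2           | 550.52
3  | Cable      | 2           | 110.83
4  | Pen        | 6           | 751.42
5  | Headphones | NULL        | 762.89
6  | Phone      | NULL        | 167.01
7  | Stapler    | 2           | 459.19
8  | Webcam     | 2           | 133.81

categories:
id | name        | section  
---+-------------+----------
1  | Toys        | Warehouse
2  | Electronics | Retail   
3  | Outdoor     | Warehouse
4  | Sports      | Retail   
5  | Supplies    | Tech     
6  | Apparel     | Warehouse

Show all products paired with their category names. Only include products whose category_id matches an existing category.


INNER JOIN keeps only products rows whose category_id matches an id in categories. Walk through each product:
  - product 1 (Tablet): category_id=1 -> matches Toys
  - product 2 (Monitor): category_id=2 -> matches Electronics
  - product 3 (Cable): category_id=2 -> matches Electronics
  - product 4 (Pen): category_id=6 -> matches Apparel
  - product 5 (Headphones): category_id=NULL, no match -> dropped
  - product 6 (Phone): category_id=NULL, no match -> dropped
  - product 7 (Stapler): category_id=2 -> matches Electronics
  - product 8 (Webcam): category_id=2 -> matches Electronics
So 2 of 8 rows are dropped.

SQL:
SELECT a.name, b.name AS category
FROM products a
INNER JOIN categories b ON a.category_id = b.id

Result:
name    | category   
--------+------------
Tablet  | Toys       
Monitor | Electronics
Cable   | Electronics
Pen     | Apparel    
Stapler | Electronics
Webcam  | Electronics


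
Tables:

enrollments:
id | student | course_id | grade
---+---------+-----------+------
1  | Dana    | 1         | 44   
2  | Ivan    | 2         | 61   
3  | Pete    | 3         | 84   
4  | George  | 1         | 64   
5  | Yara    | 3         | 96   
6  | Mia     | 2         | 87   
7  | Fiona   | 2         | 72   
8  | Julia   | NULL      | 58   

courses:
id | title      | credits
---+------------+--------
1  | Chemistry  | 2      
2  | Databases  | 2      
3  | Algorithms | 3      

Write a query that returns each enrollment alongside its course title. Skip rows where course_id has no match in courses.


INNER JOIN keeps only enrollments rows whose course_id matches an id in courses. Walk through each enrollment:
  - enrollment 1 (Dana): course_id=1 -> matches Chemistry
  - enrollment 2 (Ivan): course_id=2 -> matches Databases
  - enrollment 3 (Pete): course_id=3 -> matches Algorithms
  - enrollment 4 (George): course_id=1 -> matches Chemistry
  - enrollment 5 (Yara): course_id=3 -> matches Algorithms
  - enrollment 6 (Mia): course_id=2 -> matches Databases
  - enrollment 7 (Fiona): course_id=2 -> matches Databases
  - enrollment 8 (Julia): course_id=NULL, no match -> dropped
So 1 of 8 rows is dropped.

SQL:
SELECT a.student, b.title AS course
FROM enrollments a
INNER JOIN courses b ON a.course_id = b.id

Result:
student | course    
--------+-----------
Dana    | Chemistry 
Ivan    | Databases 
Pete    | Algorithms
George  | Chemistry 
Yara    | Algorithms
Mia     | Databases 
Fiona   | Databases 


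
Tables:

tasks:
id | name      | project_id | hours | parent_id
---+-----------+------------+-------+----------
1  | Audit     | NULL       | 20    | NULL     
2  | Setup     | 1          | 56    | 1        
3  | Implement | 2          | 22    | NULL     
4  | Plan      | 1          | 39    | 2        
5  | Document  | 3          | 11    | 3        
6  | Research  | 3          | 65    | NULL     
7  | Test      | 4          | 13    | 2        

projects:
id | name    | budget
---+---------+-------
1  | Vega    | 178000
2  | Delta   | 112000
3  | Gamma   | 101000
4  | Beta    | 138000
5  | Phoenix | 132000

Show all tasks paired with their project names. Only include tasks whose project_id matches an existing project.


INNER JOIN keeps only tasks rows whose project_id matches an id in projects. Walk through each task:
  - task 1 (Audit): project_id=NULL, no match -> dropped
  - task 2 (Setup): project_id=1 -> matches Vega
  - task 3 (Implement): project_id=2 -> matches Delta
  - task 4 (Plan): project_id=1 -> matches Vega
  - task 5 (Document): project_id=3 -> matches Gamma
  - task 6 (Research): project_id=3 -> matches Gamma
  - task 7 (Test): project_id=4 -> matches Beta
So 1 of 7 rows is dropped.

SQL:
SELECT a.name, b.name AS project
FROM tasks a
INNER JOIN projects b ON a.project_id = b.id

Result:
name      | project
----------+--------
Setup     | Vega   
Implement | Delta  
Plan      | Vega   
Document  | Gamma  
Research  | Gamma  
Test      | Beta   


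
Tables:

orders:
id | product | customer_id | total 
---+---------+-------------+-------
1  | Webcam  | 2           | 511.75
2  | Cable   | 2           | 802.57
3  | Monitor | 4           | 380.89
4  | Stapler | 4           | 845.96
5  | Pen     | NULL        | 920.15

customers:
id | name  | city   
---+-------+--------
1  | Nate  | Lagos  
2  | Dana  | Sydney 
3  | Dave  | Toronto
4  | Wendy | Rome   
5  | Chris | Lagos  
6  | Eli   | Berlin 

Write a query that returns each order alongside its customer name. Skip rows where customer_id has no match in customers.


INNER JOIN keeps only orders rows whose customer_id matches an id in customers. Walk through each order:
  - order 1 (Webcam): customer_id=2 -> matches Dana
  - order 2 (Cable): customer_id=2 -> matches Dana
  - order 3 (Monitor): customer_id=4 -> matches Wendy
  - order 4 (Stapler): customer_id=4 -> matches Wendy
  - order 5 (Pen): customer_id=NULL, no match -> dropped
So 1 of 5 rows is dropped.

SQL:
SELECT a.product, b.name AS customer
FROM orders a
INNER JOIN customers b ON a.customer_id = b.id

Result:
product | customer
--------+---------
Webcam  | Dana    
Cable   | Dana    
Monitor | Wendy   
Stapler | Wendy   


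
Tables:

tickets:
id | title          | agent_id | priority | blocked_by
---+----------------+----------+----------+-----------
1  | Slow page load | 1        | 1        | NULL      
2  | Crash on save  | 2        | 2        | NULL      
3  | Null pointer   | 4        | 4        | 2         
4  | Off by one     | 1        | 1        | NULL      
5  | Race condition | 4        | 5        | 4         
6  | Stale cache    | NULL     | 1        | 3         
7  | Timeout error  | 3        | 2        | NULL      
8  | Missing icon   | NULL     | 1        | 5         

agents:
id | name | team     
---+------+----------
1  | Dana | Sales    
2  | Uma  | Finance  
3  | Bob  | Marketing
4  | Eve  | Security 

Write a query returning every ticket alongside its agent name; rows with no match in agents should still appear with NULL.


LEFT JOIN keeps every row from tickets (the left table); where agent_id has no match in agents, the agent columns become NULL. Walk through each ticket:
  - ticket 1 (Slow page load): agent_id=1 -> matches Dana
  - ticket 2 (Crash on save): agent_id=2 -> matches Uma
  - ticket 3 (Null pointer): agent_id=4 -> matches Eve
  - ticket 4 (Off by one): agent_id=1 -> matches Dana
  - ticket 5 (Race condition): agent_id=4 -> matches Eve
  - ticket 6 (Stale cache): agent_id=NULL, no match -> kept with NULL
  - ticket 7 (Timeout error): agent_id=3 -> matches Bob
  - ticket 8 (Missing icon): agent_id=NULL, no match -> kept with NULL
All 8 rows appear; 2 have NULL agent.

SQL:
SELECT a.title, b.name AS agent
FROM tickets a
LEFT JOIN agents b ON a.agent_id = b.id

Result:
title          | agent
---------------+------
Slow page load | Dana 
Crash on save  | Uma  
Null pointer   | Eve  
Off by one     | Dana 
Race condition | Eve  
Stale cache    | NULL 
Timeout error  | Bob  
Missing icon   | NULL 


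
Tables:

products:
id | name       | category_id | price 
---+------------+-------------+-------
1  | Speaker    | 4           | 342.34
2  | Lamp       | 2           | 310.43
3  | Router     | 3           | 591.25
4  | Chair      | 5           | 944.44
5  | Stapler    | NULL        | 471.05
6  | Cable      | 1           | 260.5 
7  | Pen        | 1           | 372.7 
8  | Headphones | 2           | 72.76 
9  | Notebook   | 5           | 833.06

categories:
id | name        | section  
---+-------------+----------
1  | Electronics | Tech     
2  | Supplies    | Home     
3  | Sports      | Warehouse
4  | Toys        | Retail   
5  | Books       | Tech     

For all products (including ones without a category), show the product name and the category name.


LEFT JOIN keeps every row from products (the left table); where category_id has no match in categories, the category columns become NULL. Walk through each product:
  - product 1 (Speaker): category_id=4 -> matches Toys
  - product 2 (Lamp): category_id=2 -> matches Supplies
  - product 3 (Router): category_id=3 -> matches Sports
  - product 4 (Chair): category_id=5 -> matches Books
  - product 5 (Stapler): category_id=NULL, no match -> kept with NULL
  - product 6 (Cable): category_id=1 -> matches Electronics
  - product 7 (Pen): category_id=1 -> matches Electronics
  - product 8 (Headphones): category_id=2 -> matches Supplies
  - product 9 (Notebook): category_id=5 -> matches Books
All 9 rows appear; 1 has NULL category.

SQL:
SELECT a.name, b.name AS category
FROM products a
LEFT JOIN categories b ON a.category_id = b.id

Result:
name       | category   
-----------+------------
Speaker    | Toys       
Lamp       | Supplies   
Router     | Sports     
Chair      | Books      
Stapler    | NULL       
Cable      | Electronics
Pen        | Electronics
Headphones | Supplies   
Notebook   | Books      


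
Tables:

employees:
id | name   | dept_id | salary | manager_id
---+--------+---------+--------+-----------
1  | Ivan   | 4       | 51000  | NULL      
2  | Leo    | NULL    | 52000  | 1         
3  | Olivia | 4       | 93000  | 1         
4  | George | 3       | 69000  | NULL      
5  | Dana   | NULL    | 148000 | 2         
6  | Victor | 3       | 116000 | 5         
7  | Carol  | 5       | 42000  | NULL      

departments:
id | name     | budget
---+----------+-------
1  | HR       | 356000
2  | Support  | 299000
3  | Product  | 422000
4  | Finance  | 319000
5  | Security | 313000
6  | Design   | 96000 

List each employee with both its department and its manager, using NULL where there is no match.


Two LEFT JOINs from the same base table employees: one to departments via dept_id, one to employees itself via manager_id. Both are LEFT so every employee is preserved.
Match against departments:
  - employee 1 (Ivan): dept_id=4 -> matches Finance
  - employee 2 (Leo): dept_id=NULL, no match -> kept with NULL
  - employee 3 (Olivia): dept_id=4 -> matches Finance
  - employee 4 (George): dept_id=3 -> matches Product
  - employee 5 (Dana): dept_id=NULL, no match -> kept with NULL
  - employee 6 (Victor): dept_id=3 -> matches Product
  - employee 7 (Carol): dept_id=5 -> matches Security
Match against employees (self):
  - employee 1 (Ivan): manager_id=NULL -> NULL
  - employee 2 (Leo): manager_id=1 -> Ivan
  - employee 3 (Olivia): manager_id=1 -> Ivan
  - employee 4 (George): manager_id=NULL -> NULL
  - employee 5 (Dana): manager_id=2 -> Leo
  - employee 6 (Victor): manager_id=5 -> Dana
  - employee 7 (Carol): manager_id=NULL -> NULL

SQL:
SELECT a.name, b.name AS department, c.name AS manager
FROM employees a
LEFT JOIN departments b ON a.dept_id = b.id
LEFT JOIN employees c ON a.manager_id = c.id

Result:
name   | department | manager
-------+------------+--------
Ivan   | Finance    | NULL   
Leo    | NULL       | Ivan   
Olivia | Finance    | Ivan   
George | Product    | NULL   
Dana   | NULL       | Leo    
Victor | Product    | Dana   
Carol  | Security   | NULL   


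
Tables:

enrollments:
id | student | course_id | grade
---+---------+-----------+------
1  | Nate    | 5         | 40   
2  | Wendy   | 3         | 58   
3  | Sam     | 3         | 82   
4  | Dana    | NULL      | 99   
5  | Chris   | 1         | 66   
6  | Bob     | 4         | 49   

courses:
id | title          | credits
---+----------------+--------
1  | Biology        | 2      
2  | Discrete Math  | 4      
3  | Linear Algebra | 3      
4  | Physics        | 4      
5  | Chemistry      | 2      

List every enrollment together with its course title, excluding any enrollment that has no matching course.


INNER JOIN keeps only enrollments rows whose course_id matches an id in courses. Walk through each enrollment:
  - enrollment 1 (Nate): course_id=5 -> matches Chemistry
  - enrollment 2 (Wendy): course_id=3 -> matches Linear Algebra
  - enrollment 3 (Sam): course_id=3 -> matches Linear Algebra
  - enrollment 4 (Dana): course_id=NULL, no match -> dropped
  - enrollment 5 (Chris): course_id=1 -> matches Biology
  - enrollment 6 (Bob): course_id=4 -> matches Physics
So 1 of 6 rows is dropped.

SQL:
SELECT a.student, b.title AS course
FROM enrollments a
INNER JOIN courses b ON a.course_id = b.id

Result:
student | course        
--------+---------------
Nate    | Chemistry     
Wendy   | Linear Algebra
Sam     | Linear Algebra
Chris   | Biology       
Bob     | Physics       
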